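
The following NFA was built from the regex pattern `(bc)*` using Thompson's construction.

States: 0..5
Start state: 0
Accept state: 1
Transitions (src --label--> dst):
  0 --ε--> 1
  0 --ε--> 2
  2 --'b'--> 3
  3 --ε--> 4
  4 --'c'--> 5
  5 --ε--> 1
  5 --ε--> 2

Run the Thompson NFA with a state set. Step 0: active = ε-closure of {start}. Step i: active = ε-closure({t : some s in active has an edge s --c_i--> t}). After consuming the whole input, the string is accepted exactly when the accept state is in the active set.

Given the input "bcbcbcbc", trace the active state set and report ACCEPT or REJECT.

Answer: ACCEPT

Trace:
S₀ = ε-closure({0}) = {0,1,2}
'b' @ 1: {3,4}
'c' @ 2: {1,2,5}  ✓accept
'b' @ 3: {3,4}
'c' @ 4: {1,2,5}  ✓accept
'b' @ 5: {3,4}
'c' @ 6: {1,2,5}  ✓accept
'b' @ 7: {3,4}
'c' @ 8: {1,2,5}  ✓accept
after full input: {1,2,5}  (accept=1 in)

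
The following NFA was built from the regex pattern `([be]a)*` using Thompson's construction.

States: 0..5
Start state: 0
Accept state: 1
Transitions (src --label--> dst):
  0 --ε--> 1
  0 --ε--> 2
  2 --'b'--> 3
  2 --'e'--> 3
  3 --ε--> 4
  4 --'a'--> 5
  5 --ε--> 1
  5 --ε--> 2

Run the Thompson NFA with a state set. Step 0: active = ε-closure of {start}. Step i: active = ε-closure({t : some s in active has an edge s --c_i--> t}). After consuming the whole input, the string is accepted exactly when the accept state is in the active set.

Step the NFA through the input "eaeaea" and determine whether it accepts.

S₀ = ε-closure({0}) = {0,1,2}
'e' @ 1: {3,4}
'a' @ 2: {1,2,5}  [accepting]
'e' @ 3: {3,4}
'a' @ 4: {1,2,5}  [accepting]
'e' @ 5: {3,4}
'a' @ 6: {1,2,5}  [accepting]
after full input: {1,2,5}  (accept=1 in)

Answer: ACCEPT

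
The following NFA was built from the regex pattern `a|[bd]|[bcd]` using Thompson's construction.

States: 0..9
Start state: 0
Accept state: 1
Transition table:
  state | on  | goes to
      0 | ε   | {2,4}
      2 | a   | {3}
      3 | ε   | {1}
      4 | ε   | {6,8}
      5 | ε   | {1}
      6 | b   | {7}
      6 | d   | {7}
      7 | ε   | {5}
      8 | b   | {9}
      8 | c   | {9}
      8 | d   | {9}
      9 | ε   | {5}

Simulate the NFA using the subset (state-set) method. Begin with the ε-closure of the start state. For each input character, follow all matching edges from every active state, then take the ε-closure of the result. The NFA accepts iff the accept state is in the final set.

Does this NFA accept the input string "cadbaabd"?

Answer: REJECT

Derivation:
S₀ = ε-closure({0}) = {0,2,4,6,8}
'c' @ 1: {1,5,9}  ✓accept
'a' @ 2: {}  — no active states
rest 'dbaabd' ignored (set empty)
end set {} — state 1 not in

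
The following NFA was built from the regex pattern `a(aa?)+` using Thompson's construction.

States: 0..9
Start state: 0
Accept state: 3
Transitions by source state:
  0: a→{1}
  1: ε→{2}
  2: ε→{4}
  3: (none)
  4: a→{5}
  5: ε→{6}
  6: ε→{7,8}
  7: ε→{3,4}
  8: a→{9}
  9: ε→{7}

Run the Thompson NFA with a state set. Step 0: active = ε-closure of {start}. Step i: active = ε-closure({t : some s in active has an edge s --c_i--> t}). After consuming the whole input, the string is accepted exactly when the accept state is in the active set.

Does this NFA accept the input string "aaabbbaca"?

start: ε-closure({0}) = {0}
'a' @ 1: {1,2,4}
'a' @ 2: {3,4,5,6,7,8}  ✓accept
'a' @ 3: {3,4,5,6,7,8,9}  ✓accept
'b' @ 4: {}  — no active states
rest 'bbaca' ignored (set empty)
end set {} — state 3 not in

Answer: REJECT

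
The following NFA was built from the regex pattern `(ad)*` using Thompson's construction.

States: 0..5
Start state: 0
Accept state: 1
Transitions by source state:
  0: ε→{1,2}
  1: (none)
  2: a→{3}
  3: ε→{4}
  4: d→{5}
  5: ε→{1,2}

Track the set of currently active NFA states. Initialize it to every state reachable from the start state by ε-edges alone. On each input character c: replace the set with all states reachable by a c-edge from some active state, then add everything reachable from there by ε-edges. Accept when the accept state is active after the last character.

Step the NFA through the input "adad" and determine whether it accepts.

Answer: ACCEPT

Derivation:
start: ε-closure({0}) = {0,1,2}
'a' @ 1: {3,4}
'd' @ 2: {1,2,5}  (accept∈set)
'a' @ 3: {3,4}
'd' @ 4: {1,2,5}  (accept∈set)
end set {1,2,5} — state 1 in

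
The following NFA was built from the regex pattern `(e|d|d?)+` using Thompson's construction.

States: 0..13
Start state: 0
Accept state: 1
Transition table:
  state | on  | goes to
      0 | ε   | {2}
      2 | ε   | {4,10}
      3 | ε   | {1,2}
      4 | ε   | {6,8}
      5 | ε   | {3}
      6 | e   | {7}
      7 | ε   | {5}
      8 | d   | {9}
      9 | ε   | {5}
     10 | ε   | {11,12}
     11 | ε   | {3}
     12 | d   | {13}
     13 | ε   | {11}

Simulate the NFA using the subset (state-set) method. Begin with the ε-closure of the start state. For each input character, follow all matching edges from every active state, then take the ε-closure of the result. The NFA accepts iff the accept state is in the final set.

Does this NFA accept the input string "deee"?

S₀ = ε-closure({0}) = {0,1,2,3,4,6,8,10,11,12}
'd' @ 1: {1,2,3,4,5,6,8,9,10,11,12,13}  (accept∈set)
'e' @ 2: {1,2,3,4,5,6,7,8,10,11,12}  (accept∈set)
'e' @ 3: {1,2,3,4,5,6,7,8,10,11,12}  (accept∈set)
'e' @ 4: {1,2,3,4,5,6,7,8,10,11,12}  (accept∈set)
after full input: {1,2,3,4,5,6,7,8,10,11,12}  (accept=1 in)

Answer: ACCEPT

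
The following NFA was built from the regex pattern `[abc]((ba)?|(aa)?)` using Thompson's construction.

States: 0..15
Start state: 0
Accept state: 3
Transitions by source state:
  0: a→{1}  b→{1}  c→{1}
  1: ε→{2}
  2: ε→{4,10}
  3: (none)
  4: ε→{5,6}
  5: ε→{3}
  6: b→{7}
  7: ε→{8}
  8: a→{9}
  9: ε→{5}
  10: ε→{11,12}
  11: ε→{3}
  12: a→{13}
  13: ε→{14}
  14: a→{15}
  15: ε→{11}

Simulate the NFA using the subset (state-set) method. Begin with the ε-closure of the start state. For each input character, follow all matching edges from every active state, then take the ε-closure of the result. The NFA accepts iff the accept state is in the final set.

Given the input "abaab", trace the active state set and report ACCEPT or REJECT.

Answer: REJECT

Steps:
start: ε-closure({0}) = {0}
'a' @ 1: {1,2,3,4,5,6,10,11,12}  [accepting]
'b' @ 2: {7,8}
'a' @ 3: {3,5,9}  [accepting]
'a' @ 4: {}  — state set empty
rest 'b' ignored (set empty)
after full input: {}  (accept=3 not in)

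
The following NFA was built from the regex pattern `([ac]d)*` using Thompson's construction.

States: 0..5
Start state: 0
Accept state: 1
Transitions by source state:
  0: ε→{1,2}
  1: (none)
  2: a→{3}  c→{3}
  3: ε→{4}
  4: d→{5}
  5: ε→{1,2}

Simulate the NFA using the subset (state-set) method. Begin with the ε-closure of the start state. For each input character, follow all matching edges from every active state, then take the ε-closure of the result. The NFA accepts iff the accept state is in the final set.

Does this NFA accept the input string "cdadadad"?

Answer: ACCEPT

Steps:
start: ε-closure({0}) = {0,1,2}
'c' @ 1: {3,4}
'd' @ 2: {1,2,5}  ✓accept
'a' @ 3: {3,4}
'd' @ 4: {1,2,5}  ✓accept
'a' @ 5: {3,4}
'd' @ 6: {1,2,5}  ✓accept
'a' @ 7: {3,4}
'd' @ 8: {1,2,5}  ✓accept
final: {1,2,5}; accept 1 in set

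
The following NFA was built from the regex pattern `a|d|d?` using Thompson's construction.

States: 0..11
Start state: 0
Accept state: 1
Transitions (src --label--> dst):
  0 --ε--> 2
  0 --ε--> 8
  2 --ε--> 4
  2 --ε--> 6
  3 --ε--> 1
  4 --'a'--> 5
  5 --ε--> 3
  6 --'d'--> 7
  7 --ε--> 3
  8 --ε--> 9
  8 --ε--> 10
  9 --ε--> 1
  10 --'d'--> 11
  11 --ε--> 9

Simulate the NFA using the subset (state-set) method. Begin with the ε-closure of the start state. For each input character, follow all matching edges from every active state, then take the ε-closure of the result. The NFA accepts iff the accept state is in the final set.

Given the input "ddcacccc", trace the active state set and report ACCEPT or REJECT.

S₀ = ε-closure({0}) = {0,1,2,4,6,8,9,10}
'd' @ 1: {1,3,7,9,11}  (accept∈set)
'd' @ 2: {}  — no active states
rest 'cacccc' ignored (set empty)
end set {} — state 1 not in

Answer: REJECT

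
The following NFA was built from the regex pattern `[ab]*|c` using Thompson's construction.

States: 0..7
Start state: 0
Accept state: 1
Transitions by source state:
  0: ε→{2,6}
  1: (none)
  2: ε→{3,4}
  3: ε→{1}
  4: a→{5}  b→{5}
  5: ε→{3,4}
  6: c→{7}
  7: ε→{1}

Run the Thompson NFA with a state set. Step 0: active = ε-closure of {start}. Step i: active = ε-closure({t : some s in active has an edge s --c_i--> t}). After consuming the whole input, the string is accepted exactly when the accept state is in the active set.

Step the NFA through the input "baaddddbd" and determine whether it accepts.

start: ε-closure({0}) = {0,1,2,3,4,6}
'b' @ 1: {1,3,4,5}  ✓accept
'a' @ 2: {1,3,4,5}  ✓accept
'a' @ 3: {1,3,4,5}  ✓accept
'd' @ 4: {}  — no active states
rest 'dddbd' ignored (set empty)
after full input: {}  (accept=1 not in)

Answer: REJECT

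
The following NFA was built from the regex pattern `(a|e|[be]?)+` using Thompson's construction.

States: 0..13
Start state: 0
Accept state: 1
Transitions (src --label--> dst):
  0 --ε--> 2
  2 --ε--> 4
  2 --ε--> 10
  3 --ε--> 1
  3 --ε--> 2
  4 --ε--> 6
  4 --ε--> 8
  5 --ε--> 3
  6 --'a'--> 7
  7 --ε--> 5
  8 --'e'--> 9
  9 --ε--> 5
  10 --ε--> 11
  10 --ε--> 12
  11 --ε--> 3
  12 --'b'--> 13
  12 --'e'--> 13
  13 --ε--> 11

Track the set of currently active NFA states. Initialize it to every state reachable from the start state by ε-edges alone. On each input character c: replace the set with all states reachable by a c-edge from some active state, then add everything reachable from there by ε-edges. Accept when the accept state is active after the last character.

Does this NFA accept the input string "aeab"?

Answer: ACCEPT

Derivation:
S₀ = ε-closure({0}) = {0,1,2,3,4,6,8,10,11,12}
'a' @ 1: {1,2,3,4,5,6,7,8,10,11,12}  [accepting]
'e' @ 2: {1,2,3,4,5,6,8,9,10,11,12,13}  [accepting]
'a' @ 3: {1,2,3,4,5,6,7,8,10,11,12}  [accepting]
'b' @ 4: {1,2,3,4,6,8,10,11,12,13}  [accepting]
final: {1,2,3,4,6,8,10,11,12,13}; accept 1 in set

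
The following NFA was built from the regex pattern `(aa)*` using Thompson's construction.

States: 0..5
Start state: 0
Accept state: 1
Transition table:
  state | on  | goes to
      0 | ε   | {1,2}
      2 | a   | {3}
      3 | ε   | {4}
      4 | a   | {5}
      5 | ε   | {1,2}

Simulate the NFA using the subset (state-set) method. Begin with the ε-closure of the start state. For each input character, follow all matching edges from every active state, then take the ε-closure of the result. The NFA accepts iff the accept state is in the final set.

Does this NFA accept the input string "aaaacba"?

Answer: REJECT

Trace:
S₀ = ε-closure({0}) = {0,1,2}
'a' @ 1: {3,4}
'a' @ 2: {1,2,5}  (accept∈set)
'a' @ 3: {3,4}
'a' @ 4: {1,2,5}  (accept∈set)
'c' @ 5: {}  — state set empty
rest 'ba' ignored (set empty)
end set {} — state 1 not in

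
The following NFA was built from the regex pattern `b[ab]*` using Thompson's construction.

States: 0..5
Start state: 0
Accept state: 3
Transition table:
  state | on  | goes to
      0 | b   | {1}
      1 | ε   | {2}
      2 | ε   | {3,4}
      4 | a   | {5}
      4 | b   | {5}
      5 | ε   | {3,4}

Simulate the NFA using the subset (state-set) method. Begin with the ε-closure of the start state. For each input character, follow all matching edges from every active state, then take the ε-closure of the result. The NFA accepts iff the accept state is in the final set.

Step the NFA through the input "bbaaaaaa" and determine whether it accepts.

start: ε-closure({0}) = {0}
'b' @ 1: {1,2,3,4}  ✓accept
'b' @ 2: {3,4,5}  ✓accept
'a' @ 3: {3,4,5}  ✓accept
'a' @ 4: {3,4,5}  ✓accept
'a' @ 5: {3,4,5}  ✓accept
'a' @ 6: {3,4,5}  ✓accept
'a' @ 7: {3,4,5}  ✓accept
'a' @ 8: {3,4,5}  ✓accept
final: {3,4,5}; accept 3 in set

Answer: ACCEPT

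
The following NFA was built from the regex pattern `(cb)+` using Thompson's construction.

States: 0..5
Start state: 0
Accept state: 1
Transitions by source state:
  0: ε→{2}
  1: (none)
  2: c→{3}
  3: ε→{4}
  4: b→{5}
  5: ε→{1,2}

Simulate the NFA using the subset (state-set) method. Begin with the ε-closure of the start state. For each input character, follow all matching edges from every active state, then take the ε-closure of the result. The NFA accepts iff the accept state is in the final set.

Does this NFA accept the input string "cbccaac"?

S₀ = ε-closure({0}) = {0,2}
'c' @ 1: {3,4}
'b' @ 2: {1,2,5}  (accept∈set)
'c' @ 3: {3,4}
'c' @ 4: {}  — state set empty
rest 'aac' ignored (set empty)
final: {}; accept 1 not in set

Answer: REJECT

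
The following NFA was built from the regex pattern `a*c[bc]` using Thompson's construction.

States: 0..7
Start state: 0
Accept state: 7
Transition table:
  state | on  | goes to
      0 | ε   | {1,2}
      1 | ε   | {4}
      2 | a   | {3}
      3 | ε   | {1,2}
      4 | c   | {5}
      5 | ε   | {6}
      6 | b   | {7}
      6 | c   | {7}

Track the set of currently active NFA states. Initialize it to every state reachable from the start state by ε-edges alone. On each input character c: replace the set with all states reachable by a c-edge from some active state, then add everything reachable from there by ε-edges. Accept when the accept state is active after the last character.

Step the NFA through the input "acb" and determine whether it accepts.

initial (ε-close {0}): {0,1,2,4}
'a' @ 1: {1,2,3,4}
'c' @ 2: {5,6}
'b' @ 3: {7}  [accepting]
after full input: {7}  (accept=7 in)

Answer: ACCEPT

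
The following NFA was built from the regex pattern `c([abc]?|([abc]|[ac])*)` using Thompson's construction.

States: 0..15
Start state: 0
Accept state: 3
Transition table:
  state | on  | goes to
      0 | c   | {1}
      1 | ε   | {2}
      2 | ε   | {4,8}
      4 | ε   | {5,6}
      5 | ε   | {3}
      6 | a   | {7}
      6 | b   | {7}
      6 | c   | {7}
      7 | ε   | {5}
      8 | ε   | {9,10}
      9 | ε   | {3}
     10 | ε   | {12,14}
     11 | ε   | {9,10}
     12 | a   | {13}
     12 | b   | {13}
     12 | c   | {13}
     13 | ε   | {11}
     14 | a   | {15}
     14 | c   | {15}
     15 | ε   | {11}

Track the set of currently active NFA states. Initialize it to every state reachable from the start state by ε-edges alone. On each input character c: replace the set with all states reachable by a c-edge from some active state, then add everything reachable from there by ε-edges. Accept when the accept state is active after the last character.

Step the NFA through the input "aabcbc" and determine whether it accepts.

Answer: REJECT

Trace:
initial (ε-close {0}): {0}
'a' @ 1: {}  — state set empty
rest 'abcbc' ignored (set empty)
final: {}; accept 3 not in set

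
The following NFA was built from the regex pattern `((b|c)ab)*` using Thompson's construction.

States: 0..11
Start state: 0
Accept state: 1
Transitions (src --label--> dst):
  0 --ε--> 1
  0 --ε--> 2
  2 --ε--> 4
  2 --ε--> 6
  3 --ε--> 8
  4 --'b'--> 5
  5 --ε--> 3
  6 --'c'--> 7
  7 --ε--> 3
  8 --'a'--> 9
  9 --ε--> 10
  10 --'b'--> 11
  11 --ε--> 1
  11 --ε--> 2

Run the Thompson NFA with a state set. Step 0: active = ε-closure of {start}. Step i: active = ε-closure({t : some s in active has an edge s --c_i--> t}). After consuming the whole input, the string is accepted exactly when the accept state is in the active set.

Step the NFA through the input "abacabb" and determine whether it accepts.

start: ε-closure({0}) = {0,1,2,4,6}
'a' @ 1: {}  — state set empty
rest 'bacabb' ignored (set empty)
end set {} — state 1 not in

Answer: REJECT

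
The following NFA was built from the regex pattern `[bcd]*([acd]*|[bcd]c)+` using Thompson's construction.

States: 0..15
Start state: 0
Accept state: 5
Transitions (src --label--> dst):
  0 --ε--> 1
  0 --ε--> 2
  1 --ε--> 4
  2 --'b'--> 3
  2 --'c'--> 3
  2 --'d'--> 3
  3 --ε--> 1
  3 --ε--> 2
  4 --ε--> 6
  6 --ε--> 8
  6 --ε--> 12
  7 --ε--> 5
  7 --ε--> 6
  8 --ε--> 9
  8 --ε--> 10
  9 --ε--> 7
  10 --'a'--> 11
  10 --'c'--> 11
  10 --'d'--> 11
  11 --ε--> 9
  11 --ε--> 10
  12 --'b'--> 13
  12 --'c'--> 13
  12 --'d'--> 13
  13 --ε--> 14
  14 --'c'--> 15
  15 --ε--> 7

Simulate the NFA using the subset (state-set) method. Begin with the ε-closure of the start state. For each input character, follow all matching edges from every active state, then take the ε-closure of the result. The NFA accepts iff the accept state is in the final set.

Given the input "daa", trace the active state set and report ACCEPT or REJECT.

Answer: ACCEPT

Derivation:
start: ε-closure({0}) = {0,1,2,4,5,6,7,8,9,10,12}
'd' @ 1: {1,2,3,4,5,6,7,8,9,10,11,12,13,14}  (accept∈set)
'a' @ 2: {5,6,7,8,9,10,11,12}  (accept∈set)
'a' @ 3: {5,6,7,8,9,10,11,12}  (accept∈set)
end set {5,6,7,8,9,10,11,12} — state 5 in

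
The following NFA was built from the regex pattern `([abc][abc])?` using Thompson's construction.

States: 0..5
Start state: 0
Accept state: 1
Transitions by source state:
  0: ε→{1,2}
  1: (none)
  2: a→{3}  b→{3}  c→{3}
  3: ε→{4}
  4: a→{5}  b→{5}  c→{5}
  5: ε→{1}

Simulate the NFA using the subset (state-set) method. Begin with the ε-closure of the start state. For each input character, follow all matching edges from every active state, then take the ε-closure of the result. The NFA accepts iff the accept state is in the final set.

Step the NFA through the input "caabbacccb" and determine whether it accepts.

S₀ = ε-closure({0}) = {0,1,2}
'c' @ 1: {3,4}
'a' @ 2: {1,5}  (accept∈set)
'a' @ 3: {}  — no active states
rest 'bbacccb' ignored (set empty)
after full input: {}  (accept=1 not in)

Answer: REJECT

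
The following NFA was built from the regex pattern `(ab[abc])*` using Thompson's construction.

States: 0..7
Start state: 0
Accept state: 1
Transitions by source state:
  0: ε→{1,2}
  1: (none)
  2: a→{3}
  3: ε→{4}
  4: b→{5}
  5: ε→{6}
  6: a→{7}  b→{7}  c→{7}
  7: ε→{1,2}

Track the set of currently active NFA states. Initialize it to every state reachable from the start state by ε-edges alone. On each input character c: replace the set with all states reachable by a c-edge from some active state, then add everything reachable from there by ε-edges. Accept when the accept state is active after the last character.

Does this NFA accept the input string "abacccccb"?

Answer: REJECT

Trace:
S₀ = ε-closure({0}) = {0,1,2}
'a' @ 1: {3,4}
'b' @ 2: {5,6}
'a' @ 3: {1,2,7}  (accept∈set)
'c' @ 4: {}  — dead — no transitions
rest 'ccccb' ignored (set empty)
after full input: {}  (accept=1 not in)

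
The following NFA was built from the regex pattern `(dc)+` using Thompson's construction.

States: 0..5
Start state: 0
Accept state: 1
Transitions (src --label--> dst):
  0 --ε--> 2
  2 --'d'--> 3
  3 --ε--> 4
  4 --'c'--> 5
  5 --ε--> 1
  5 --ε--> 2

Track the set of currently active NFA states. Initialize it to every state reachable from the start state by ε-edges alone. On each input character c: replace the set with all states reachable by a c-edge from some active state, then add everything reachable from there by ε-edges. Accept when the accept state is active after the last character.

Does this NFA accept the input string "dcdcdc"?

Answer: ACCEPT

Trace:
start: ε-closure({0}) = {0,2}
'd' @ 1: {3,4}
'c' @ 2: {1,2,5}  (accept∈set)
'd' @ 3: {3,4}
'c' @ 4: {1,2,5}  (accept∈set)
'd' @ 5: {3,4}
'c' @ 6: {1,2,5}  (accept∈set)
final: {1,2,5}; accept 1 in set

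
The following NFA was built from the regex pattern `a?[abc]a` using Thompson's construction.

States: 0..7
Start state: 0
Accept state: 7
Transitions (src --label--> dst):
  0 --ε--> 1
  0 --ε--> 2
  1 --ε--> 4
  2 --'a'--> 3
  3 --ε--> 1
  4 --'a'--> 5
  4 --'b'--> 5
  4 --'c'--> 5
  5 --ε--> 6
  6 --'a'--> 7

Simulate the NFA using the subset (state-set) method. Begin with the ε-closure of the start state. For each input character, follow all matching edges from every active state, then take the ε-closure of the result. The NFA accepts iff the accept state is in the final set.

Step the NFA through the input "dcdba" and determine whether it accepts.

S₀ = ε-closure({0}) = {0,1,2,4}
'd' @ 1: {}  — state set empty
rest 'cdba' ignored (set empty)
after full input: {}  (accept=7 not in)

Answer: REJECT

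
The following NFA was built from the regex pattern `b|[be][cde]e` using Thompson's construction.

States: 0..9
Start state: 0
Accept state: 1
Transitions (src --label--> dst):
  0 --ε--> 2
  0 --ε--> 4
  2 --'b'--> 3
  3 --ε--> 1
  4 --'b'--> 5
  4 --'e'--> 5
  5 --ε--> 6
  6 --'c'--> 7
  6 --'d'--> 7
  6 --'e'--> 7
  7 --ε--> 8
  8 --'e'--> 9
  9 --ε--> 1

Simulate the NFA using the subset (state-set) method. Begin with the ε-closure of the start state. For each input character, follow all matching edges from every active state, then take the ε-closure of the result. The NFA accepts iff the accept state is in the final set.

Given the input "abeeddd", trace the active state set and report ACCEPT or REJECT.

start: ε-closure({0}) = {0,2,4}
'a' @ 1: {}  — no active states
rest 'beeddd' ignored (set empty)
end set {} — state 1 not in

Answer: REJECT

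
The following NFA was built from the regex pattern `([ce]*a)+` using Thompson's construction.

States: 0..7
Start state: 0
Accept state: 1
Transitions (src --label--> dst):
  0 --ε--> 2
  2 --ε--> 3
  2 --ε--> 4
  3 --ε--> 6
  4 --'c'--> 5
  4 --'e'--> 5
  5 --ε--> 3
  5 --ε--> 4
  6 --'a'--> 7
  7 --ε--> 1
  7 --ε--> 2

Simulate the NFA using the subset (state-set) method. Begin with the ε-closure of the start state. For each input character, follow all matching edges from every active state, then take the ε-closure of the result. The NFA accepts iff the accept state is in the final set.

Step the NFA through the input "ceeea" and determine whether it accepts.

Answer: ACCEPT

Steps:
S₀ = ε-closure({0}) = {0,2,3,4,6}
'c' @ 1: {3,4,5,6}
'e' @ 2: {3,4,5,6}
'e' @ 3: {3,4,5,6}
'e' @ 4: {3,4,5,6}
'a' @ 5: {1,2,3,4,6,7}  ✓accept
end set {1,2,3,4,6,7} — state 1 in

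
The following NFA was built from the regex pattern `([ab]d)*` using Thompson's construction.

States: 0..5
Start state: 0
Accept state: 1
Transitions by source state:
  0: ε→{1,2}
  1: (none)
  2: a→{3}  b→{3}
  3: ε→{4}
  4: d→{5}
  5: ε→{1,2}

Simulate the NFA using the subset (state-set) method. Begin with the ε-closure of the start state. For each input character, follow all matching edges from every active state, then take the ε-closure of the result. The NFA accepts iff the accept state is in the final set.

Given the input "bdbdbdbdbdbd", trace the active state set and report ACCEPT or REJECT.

Answer: ACCEPT

Steps:
initial (ε-close {0}): {0,1,2}
'b' @ 1: {3,4}
'd' @ 2: {1,2,5}  (accept∈set)
'b' @ 3: {3,4}
'd' @ 4: {1,2,5}  (accept∈set)
'b' @ 5: {3,4}
'd' @ 6: {1,2,5}  (accept∈set)
'b' @ 7: {3,4}
'd' @ 8: {1,2,5}  (accept∈set)
'b' @ 9: {3,4}
'd' @ 10: {1,2,5}  (accept∈set)
'b' @ 11: {3,4}
'd' @ 12: {1,2,5}  (accept∈set)
final: {1,2,5}; accept 1 in set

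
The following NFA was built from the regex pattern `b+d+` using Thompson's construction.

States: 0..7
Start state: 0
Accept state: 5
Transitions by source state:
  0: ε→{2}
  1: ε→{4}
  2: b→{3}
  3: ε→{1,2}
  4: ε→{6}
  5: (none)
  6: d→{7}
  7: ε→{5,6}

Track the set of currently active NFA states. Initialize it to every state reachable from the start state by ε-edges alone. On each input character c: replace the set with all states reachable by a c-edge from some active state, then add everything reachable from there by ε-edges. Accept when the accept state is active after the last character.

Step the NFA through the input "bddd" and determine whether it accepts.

Answer: ACCEPT

Derivation:
start: ε-closure({0}) = {0,2}
'b' @ 1: {1,2,3,4,6}
'd' @ 2: {5,6,7}  [accepting]
'd' @ 3: {5,6,7}  [accepting]
'd' @ 4: {5,6,7}  [accepting]
end set {5,6,7} — state 5 in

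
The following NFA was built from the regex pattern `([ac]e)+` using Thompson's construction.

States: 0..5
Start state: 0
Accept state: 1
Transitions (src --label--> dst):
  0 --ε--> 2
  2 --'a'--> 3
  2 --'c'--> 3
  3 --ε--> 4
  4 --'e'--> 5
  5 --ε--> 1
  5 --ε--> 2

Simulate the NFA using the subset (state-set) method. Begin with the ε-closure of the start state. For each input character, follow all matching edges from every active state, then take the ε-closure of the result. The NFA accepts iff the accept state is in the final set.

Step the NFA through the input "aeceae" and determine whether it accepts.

initial (ε-close {0}): {0,2}
'a' @ 1: {3,4}
'e' @ 2: {1,2,5}  (accept∈set)
'c' @ 3: {3,4}
'e' @ 4: {1,2,5}  (accept∈set)
'a' @ 5: {3,4}
'e' @ 6: {1,2,5}  (accept∈set)
final: {1,2,5}; accept 1 in set

Answer: ACCEPT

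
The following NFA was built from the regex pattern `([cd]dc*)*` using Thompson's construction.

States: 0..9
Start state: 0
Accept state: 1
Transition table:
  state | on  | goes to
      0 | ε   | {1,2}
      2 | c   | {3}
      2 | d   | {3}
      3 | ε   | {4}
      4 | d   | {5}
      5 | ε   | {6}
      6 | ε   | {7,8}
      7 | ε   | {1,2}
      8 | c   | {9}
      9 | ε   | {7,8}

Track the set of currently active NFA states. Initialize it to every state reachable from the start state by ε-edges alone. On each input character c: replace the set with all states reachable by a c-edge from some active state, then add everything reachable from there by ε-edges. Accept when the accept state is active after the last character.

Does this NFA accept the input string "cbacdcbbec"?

Answer: REJECT

Derivation:
start: ε-closure({0}) = {0,1,2}
'c' @ 1: {3,4}
'b' @ 2: {}  — state set empty
rest 'acdcbbec' ignored (set empty)
final: {}; accept 1 not in set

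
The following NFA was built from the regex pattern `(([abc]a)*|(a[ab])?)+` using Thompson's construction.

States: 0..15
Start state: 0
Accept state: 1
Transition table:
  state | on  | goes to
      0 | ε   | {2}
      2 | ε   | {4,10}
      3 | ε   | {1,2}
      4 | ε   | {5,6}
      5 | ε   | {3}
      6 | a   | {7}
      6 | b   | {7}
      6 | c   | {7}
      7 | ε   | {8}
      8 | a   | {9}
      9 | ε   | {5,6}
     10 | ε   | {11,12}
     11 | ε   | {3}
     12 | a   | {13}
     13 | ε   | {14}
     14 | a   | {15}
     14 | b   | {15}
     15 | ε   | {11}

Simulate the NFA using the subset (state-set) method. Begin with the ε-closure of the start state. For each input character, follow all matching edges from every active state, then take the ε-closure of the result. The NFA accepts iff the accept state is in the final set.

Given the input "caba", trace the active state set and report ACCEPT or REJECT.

Answer: ACCEPT

Derivation:
start: ε-closure({0}) = {0,1,2,3,4,5,6,10,11,12}
'c' @ 1: {7,8}
'a' @ 2: {1,2,3,4,5,6,9,10,11,12}  ✓accept
'b' @ 3: {7,8}
'a' @ 4: {1,2,3,4,5,6,9,10,11,12}  ✓accept
end set {1,2,3,4,5,6,9,10,11,12} — state 1 in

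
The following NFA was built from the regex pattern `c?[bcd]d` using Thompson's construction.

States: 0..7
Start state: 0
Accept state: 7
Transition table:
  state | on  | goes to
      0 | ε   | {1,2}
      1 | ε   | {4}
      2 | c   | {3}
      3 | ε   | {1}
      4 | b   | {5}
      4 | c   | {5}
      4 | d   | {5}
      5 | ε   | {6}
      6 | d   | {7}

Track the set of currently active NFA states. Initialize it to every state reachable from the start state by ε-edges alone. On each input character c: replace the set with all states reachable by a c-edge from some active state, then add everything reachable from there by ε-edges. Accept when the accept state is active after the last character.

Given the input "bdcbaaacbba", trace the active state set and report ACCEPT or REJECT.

Answer: REJECT

Derivation:
initial (ε-close {0}): {0,1,2,4}
'b' @ 1: {5,6}
'd' @ 2: {7}  ✓accept
'c' @ 3: {}  — state set empty
rest 'baaacbba' ignored (set empty)
end set {} — state 7 not in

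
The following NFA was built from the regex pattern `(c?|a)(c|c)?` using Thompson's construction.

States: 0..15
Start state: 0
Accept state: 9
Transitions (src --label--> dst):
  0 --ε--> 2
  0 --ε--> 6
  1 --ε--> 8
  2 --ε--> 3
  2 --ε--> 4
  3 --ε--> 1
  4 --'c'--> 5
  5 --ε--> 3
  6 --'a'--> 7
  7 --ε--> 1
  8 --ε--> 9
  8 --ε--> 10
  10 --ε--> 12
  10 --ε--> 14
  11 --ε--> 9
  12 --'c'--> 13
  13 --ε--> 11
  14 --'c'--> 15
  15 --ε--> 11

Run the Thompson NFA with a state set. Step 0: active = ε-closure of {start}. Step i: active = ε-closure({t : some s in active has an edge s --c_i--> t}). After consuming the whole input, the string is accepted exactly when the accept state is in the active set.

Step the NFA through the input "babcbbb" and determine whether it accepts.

Answer: REJECT

Derivation:
S₀ = ε-closure({0}) = {0,1,2,3,4,6,8,9,10,12,14}
'b' @ 1: {}  — dead — no transitions
rest 'abcbbb' ignored (set empty)
after full input: {}  (accept=9 not in)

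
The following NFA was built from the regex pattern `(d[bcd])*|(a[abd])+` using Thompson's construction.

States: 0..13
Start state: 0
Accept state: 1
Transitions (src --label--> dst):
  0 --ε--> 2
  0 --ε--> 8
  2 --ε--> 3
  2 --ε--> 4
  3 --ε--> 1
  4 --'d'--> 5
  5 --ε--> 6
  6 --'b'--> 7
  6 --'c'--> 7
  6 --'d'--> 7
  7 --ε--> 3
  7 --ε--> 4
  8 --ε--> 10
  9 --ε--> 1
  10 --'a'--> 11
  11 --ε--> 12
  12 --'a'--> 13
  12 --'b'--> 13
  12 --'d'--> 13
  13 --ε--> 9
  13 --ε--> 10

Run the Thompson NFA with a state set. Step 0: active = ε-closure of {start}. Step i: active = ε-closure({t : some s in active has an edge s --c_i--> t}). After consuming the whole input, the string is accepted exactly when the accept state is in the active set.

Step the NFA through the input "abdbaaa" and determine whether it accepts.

S₀ = ε-closure({0}) = {0,1,2,3,4,8,10}
'a' @ 1: {11,12}
'b' @ 2: {1,9,10,13}  (accept∈set)
'd' @ 3: {}  — state set empty
rest 'baaa' ignored (set empty)
end set {} — state 1 not in

Answer: REJECT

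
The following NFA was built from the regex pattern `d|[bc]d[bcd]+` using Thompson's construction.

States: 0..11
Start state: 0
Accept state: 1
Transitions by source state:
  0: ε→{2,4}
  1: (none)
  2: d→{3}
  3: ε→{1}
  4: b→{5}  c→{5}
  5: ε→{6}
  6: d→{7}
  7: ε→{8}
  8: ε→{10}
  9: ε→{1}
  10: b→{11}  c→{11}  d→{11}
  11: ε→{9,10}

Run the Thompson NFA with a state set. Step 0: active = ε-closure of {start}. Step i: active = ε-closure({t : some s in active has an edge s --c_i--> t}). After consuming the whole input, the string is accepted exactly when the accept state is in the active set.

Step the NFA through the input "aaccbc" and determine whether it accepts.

initial (ε-close {0}): {0,2,4}
'a' @ 1: {}  — dead — no transitions
rest 'accbc' ignored (set empty)
final: {}; accept 1 not in set

Answer: REJECT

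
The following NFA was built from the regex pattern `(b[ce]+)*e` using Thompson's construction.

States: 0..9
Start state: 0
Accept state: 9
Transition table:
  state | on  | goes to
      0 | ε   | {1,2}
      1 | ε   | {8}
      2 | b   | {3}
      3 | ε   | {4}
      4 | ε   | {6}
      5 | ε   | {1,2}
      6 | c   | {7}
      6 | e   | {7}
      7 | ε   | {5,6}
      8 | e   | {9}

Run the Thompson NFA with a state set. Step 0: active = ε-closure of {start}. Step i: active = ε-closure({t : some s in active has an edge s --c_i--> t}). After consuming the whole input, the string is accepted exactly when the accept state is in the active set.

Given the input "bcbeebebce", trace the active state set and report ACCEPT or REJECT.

initial (ε-close {0}): {0,1,2,8}
'b' @ 1: {3,4,6}
'c' @ 2: {1,2,5,6,7,8}
'b' @ 3: {3,4,6}
'e' @ 4: {1,2,5,6,7,8}
'e' @ 5: {1,2,5,6,7,8,9}  ✓accept
'b' @ 6: {3,4,6}
'e' @ 7: {1,2,5,6,7,8}
'b' @ 8: {3,4,6}
'c' @ 9: {1,2,5,6,7,8}
'e' @ 10: {1,2,5,6,7,8,9}  ✓accept
end set {1,2,5,6,7,8,9} — state 9 in

Answer: ACCEPT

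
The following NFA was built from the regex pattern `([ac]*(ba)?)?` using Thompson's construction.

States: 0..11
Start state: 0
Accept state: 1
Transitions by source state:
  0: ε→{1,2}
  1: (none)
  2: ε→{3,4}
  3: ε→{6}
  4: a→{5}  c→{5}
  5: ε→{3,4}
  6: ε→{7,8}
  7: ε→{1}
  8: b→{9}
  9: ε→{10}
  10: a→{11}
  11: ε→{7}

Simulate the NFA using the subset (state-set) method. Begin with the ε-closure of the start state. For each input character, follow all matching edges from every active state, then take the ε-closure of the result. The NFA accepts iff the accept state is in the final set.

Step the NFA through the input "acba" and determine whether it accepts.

S₀ = ε-closure({0}) = {0,1,2,3,4,6,7,8}
'a' @ 1: {1,3,4,5,6,7,8}  (accept∈set)
'c' @ 2: {1,3,4,5,6,7,8}  (accept∈set)
'b' @ 3: {9,10}
'a' @ 4: {1,7,11}  (accept∈set)
end set {1,7,11} — state 1 in

Answer: ACCEPT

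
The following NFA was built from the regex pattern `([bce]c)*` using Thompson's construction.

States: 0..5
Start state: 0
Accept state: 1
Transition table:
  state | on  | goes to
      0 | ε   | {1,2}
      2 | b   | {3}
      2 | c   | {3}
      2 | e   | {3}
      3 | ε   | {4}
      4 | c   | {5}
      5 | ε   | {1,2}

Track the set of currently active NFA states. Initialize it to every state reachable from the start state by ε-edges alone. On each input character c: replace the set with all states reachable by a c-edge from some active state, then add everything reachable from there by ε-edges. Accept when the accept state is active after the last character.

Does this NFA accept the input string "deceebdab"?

Answer: REJECT

Trace:
start: ε-closure({0}) = {0,1,2}
'd' @ 1: {}  — no active states
rest 'eceebdab' ignored (set empty)
end set {} — state 1 not in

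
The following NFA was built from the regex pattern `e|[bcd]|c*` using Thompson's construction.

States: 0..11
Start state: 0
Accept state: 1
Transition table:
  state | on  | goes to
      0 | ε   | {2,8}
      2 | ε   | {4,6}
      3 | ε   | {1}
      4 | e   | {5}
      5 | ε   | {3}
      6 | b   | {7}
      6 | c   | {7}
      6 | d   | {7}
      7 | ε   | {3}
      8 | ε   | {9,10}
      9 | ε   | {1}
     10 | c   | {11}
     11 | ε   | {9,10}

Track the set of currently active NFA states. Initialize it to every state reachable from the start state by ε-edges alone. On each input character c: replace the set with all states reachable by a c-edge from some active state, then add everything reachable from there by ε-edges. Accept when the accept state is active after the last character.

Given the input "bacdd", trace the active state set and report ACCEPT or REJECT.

initial (ε-close {0}): {0,1,2,4,6,8,9,10}
'b' @ 1: {1,3,7}  (accept∈set)
'a' @ 2: {}  — state set empty
rest 'cdd' ignored (set empty)
end set {} — state 1 not in

Answer: REJECT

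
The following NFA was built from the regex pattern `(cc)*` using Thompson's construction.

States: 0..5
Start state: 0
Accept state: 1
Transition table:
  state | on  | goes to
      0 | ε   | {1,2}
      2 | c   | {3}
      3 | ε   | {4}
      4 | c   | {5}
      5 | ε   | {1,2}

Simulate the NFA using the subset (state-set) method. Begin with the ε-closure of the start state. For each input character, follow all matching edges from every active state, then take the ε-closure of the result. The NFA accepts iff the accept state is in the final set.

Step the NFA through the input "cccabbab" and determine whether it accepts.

S₀ = ε-closure({0}) = {0,1,2}
'c' @ 1: {3,4}
'c' @ 2: {1,2,5}  (accept∈set)
'c' @ 3: {3,4}
'a' @ 4: {}  — dead — no transitions
rest 'bbab' ignored (set empty)
final: {}; accept 1 not in set

Answer: REJECT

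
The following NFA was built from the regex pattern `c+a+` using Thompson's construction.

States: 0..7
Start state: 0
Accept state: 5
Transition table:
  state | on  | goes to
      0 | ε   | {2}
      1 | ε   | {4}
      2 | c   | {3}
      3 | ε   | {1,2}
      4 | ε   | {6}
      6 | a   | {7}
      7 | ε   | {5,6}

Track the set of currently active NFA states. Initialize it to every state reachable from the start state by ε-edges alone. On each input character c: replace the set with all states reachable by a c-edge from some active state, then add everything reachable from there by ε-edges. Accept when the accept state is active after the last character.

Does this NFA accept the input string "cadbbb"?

Answer: REJECT

Derivation:
start: ε-closure({0}) = {0,2}
'c' @ 1: {1,2,3,4,6}
'a' @ 2: {5,6,7}  (accept∈set)
'd' @ 3: {}  — no active states
rest 'bbb' ignored (set empty)
after full input: {}  (accept=5 not in)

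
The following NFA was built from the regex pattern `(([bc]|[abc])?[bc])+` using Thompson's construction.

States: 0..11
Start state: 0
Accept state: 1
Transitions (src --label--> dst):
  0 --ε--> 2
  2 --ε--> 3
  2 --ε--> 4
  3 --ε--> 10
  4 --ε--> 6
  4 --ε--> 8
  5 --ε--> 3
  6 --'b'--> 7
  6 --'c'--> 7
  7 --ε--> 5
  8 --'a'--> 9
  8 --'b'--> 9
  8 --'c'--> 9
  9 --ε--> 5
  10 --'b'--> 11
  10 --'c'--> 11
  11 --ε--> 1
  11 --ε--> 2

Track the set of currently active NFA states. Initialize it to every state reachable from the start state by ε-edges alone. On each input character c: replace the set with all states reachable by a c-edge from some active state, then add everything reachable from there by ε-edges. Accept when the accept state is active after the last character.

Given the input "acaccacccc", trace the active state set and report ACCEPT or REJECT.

Answer: ACCEPT

Steps:
initial (ε-close {0}): {0,2,3,4,6,8,10}
'a' @ 1: {3,5,9,10}
'c' @ 2: {1,2,3,4,6,8,10,11}  ✓accept
'a' @ 3: {3,5,9,10}
'c' @ 4: {1,2,3,4,6,8,10,11}  ✓accept
'c' @ 5: {1,2,3,4,5,6,7,8,9,10,11}  ✓accept
'a' @ 6: {3,5,9,10}
'c' @ 7: {1,2,3,4,6,8,10,11}  ✓accept
'c' @ 8: {1,2,3,4,5,6,7,8,9,10,11}  ✓accept
'c' @ 9: {1,2,3,4,5,6,7,8,9,10,11}  ✓accept
'c' @ 10: {1,2,3,4,5,6,7,8,9,10,11}  ✓accept
end set {1,2,3,4,5,6,7,8,9,10,11} — state 1 in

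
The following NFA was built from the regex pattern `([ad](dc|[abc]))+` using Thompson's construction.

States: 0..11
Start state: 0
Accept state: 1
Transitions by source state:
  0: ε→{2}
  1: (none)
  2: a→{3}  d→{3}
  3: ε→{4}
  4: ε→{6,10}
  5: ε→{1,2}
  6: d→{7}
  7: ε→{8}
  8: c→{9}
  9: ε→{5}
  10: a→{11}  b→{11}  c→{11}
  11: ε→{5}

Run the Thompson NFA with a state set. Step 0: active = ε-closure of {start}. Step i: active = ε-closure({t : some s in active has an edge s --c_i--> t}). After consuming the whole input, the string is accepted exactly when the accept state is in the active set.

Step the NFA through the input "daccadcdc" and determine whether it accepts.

Answer: REJECT

Trace:
initial (ε-close {0}): {0,2}
'd' @ 1: {3,4,6,10}
'a' @ 2: {1,2,5,11}  (accept∈set)
'c' @ 3: {}  — dead — no transitions
rest 'cadcdc' ignored (set empty)
end set {} — state 1 not in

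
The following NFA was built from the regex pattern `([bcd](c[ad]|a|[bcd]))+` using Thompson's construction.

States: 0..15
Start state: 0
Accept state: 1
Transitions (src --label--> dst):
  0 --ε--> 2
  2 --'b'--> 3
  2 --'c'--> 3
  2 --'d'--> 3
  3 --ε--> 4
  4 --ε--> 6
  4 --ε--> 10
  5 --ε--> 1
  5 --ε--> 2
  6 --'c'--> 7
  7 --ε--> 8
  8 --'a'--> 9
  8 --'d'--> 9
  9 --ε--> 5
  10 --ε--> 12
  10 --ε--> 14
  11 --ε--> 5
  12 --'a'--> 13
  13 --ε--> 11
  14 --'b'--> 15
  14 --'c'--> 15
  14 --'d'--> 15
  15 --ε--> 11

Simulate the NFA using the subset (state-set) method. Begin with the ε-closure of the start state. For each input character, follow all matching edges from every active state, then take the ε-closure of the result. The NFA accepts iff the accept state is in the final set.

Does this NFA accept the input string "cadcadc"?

Answer: ACCEPT

Derivation:
initial (ε-close {0}): {0,2}
'c' @ 1: {3,4,6,10,12,14}
'a' @ 2: {1,2,5,11,13}  ✓accept
'd' @ 3: {3,4,6,10,12,14}
'c' @ 4: {1,2,5,7,8,11,15}  ✓accept
'a' @ 5: {1,2,5,9}  ✓accept
'd' @ 6: {3,4,6,10,12,14}
'c' @ 7: {1,2,5,7,8,11,15}  ✓accept
after full input: {1,2,5,7,8,11,15}  (accept=1 in)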